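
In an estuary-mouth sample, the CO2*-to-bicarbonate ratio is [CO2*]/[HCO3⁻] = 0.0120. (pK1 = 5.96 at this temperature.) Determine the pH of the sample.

From K1 = [H⁺][HCO3⁻]/[CO2*]:  pH = pK1 − log₁₀([CO2*]/[HCO3⁻])
log₁₀(0.0120) = -1.921
pH = 5.96 − (-1.921) = 7.88

pH = 7.88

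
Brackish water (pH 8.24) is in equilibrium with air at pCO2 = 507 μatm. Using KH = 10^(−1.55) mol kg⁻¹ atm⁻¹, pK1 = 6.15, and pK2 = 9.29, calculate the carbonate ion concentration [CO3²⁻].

[CO3²⁻] = 0.157 mmol/kg

[CO2*] = KH · pCO2 = 10^(−1.55) × 507×10^-6 = 1.429×10^-5 mol/kg
α₀ = 1/(1 + K1/[H⁺] + K1K2/[H⁺]²) = 1/(1 + 10^+2.09 + 10^+1.04) = 0.007408
DIC = [CO2*]/α₀ = 1.429×10^-5 / 0.007408 = 1.929 mmol/kg
[CO3²⁻] = α₂·DIC; α₂ = 0.08123, so [CO3²⁻] = 0.08123 × 1.929 = 0.157 mmol/kg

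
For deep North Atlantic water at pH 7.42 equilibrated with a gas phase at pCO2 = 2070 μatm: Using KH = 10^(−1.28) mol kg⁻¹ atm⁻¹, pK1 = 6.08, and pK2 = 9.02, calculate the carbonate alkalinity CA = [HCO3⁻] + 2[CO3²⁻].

[CO2*] = KH · pCO2 = 10^(−1.28) × 2070×10^-6 = 1.086×10^-4 mol/kg
α₀ = 1/(1 + K1/[H⁺] + K1K2/[H⁺]²) = 1/(1 + 10^+1.34 + 10^-0.26) = 0.04269
DIC = [CO2*]/α₀ = 1.086×10^-4 / 0.04269 = 2.545 mmol/kg
CA = (α₁ + 2α₂)·DIC = (0.9339 + 2×0.02346) × 2.545 = 2.50 mmol/kg

CA = 2.50 mmol/kg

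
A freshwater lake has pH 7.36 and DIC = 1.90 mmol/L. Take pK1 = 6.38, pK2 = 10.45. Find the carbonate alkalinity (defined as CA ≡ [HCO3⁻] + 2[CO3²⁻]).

CA = [HCO3⁻] + 2[CO3²⁻] = (α₁ + 2α₂)·DIC
At pH 7.36: [H⁺]/K1 = 10^-0.98 = 0.10471, K2/[H⁺] = 10^-3.09 = 0.00081283
α₁ = 1/(1 + 0.10471 + 0.00081283) = 1/1.1055 = 0.9045; α₂ = α₁·K2/[H⁺] = 0.0007352
α₁ + 2α₂ = 0.9060
CA = 0.9060 × 1.90 = 1.72 mmol/L

CA = 1.72 mmol/L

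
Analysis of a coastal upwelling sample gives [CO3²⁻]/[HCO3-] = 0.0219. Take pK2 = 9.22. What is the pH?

From K2 = [H⁺][CO3²⁻]/[HCO3-]:  pH = pK2 + log₁₀([CO3²⁻]/[HCO3-])
log₁₀(0.0219) = -1.660
pH = 9.22 + (-1.660) = 7.56

pH = 7.56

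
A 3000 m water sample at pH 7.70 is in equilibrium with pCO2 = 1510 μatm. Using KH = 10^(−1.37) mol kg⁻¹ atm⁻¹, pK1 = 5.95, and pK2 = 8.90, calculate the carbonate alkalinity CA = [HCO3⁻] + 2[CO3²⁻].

CA = 4.08 mmol/kg

[CO2*] = KH · pCO2 = 10^(−1.37) × 1510×10^-6 = 6.441×10^-5 mol/kg
α₀ = 1/(1 + K1/[H⁺] + K1K2/[H⁺]²) = 1/(1 + 10^+1.75 + 10^+0.55) = 0.01645
DIC = [CO2*]/α₀ = 6.441×10^-5 / 0.01645 = 3.915 mmol/kg
CA = (α₁ + 2α₂)·DIC = (0.9252 + 2×0.05837) × 3.915 = 4.08 mmol/kg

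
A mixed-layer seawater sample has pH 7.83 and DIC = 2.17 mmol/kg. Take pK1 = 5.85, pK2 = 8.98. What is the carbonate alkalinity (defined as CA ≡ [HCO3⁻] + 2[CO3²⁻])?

CA = 2.29 mmol/kg

CA = [HCO3⁻] + 2[CO3²⁻] = (α₁ + 2α₂)·DIC
At pH 7.83: [H⁺]/K1 = 10^-1.98 = 0.010471, K2/[H⁺] = 10^-1.15 = 0.070795
α₁ = 1/(1 + 0.010471 + 0.070795) = 1/1.0813 = 0.9248; α₂ = α₁·K2/[H⁺] = 0.06547
α₁ + 2α₂ = 1.0558
CA = 1.0558 × 2.17 = 2.29 mmol/kg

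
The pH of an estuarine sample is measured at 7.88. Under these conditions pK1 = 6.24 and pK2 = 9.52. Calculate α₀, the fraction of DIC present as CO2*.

α₀ = 0.0219

α₀ = 1 / (1 + K1/[H⁺] + K1K2/[H⁺]²) = 1 / (1 + 10^+1.64 + 10^+0.00)
   = 1 / (1 + 43.652 + 1.0000) = 1/45.652 = 0.02191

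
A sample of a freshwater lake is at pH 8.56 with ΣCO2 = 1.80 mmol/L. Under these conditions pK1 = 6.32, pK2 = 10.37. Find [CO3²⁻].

α₂ = 1 / (1 + [H⁺]/K2 + [H⁺]²/(K1K2)) = 1 / (1 + 10^+1.81 + 10^-0.43)
   = 1 / (1 + 64.565 + 0.37154) = 1/65.937 = 0.01517
[CO3²⁻] = α₂ × DIC = 0.01517 × 1.80 = 0.0273 mmol/L

[CO3²⁻] = 0.0273 mmol/L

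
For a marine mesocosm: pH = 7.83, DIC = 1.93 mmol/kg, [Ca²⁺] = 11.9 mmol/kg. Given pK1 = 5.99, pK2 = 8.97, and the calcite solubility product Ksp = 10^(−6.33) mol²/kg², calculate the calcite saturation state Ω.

α₂ = 1 / (1 + [H⁺]/K2 + [H⁺]²/(K1K2)) = 1 / (1 + 10^+1.14 + 10^-0.70)
   = 1 / (1 + 13.804 + 0.19953) = 1/15.003 = 0.06665
[CO3²⁻] = α₂ × DIC = 0.06665 × 1.93 = 0.1286 mmol/kg
Ksp = 10^(−6.33) = 4.677×10^-7
Ω = [Ca²⁺][CO3²⁻]/Ksp = (11.9×10^-3)(1.286×10^-4) / 4.677×10^-7 = 3.27

Ω = 3.27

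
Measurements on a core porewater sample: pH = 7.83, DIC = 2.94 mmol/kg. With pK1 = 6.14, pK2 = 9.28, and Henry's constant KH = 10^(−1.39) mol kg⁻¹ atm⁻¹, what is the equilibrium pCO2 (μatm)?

α₀ = 1 / (1 + K1/[H⁺] + K1K2/[H⁺]²) = 1 / (1 + 10^+1.69 + 10^+0.24)
   = 1 / (1 + 48.978 + 1.7378) = 1/51.716 = 0.01934
[CO2*] = α₀ × DIC = 0.01934 × 2.94 = 0.05685 mmol/kg
pCO2 = [CO2*]/KH = 5.685×10^-5 / 4.074×10^-2 = 1400 μatm

pCO2 = 1400 μatm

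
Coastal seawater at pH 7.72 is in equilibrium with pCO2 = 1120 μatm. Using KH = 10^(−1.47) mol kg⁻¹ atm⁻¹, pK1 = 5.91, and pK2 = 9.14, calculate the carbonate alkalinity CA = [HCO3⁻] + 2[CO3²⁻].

[CO2*] = KH · pCO2 = 10^(−1.47) × 1120×10^-6 = 3.795×10^-5 mol/kg
α₀ = 1/(1 + K1/[H⁺] + K1K2/[H⁺]²) = 1/(1 + 10^+1.81 + 10^+0.39) = 0.01470
DIC = [CO2*]/α₀ = 3.795×10^-5 / 0.01470 = 2.581 mmol/kg
CA = (α₁ + 2α₂)·DIC = (0.9492 + 2×0.03609) × 2.581 = 2.64 mmol/kg

CA = 2.64 mmol/kg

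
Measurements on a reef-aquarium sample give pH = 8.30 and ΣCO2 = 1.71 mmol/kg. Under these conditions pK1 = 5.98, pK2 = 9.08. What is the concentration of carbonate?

[CO3²⁻] = 0.242 mmol/kg

α₂ = 1 / (1 + [H⁺]/K2 + [H⁺]²/(K1K2)) = 1 / (1 + 10^+0.78 + 10^-1.54)
   = 1 / (1 + 6.0256 + 0.028840) = 1/7.0544 = 0.1418
[CO3²⁻] = α₂ × DIC = 0.1418 × 1.71 = 0.242 mmol/kg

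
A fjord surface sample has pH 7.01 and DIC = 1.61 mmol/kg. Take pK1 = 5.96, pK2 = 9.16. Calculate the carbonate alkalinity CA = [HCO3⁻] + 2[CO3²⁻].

CA = 1.49 mmol/kg

CA = [HCO3⁻] + 2[CO3²⁻] = (α₁ + 2α₂)·DIC
At pH 7.01: [H⁺]/K1 = 10^-1.05 = 0.089125, K2/[H⁺] = 10^-2.15 = 0.0070795
α₁ = 1/(1 + 0.089125 + 0.0070795) = 1/1.0962 = 0.9122; α₂ = α₁·K2/[H⁺] = 0.006458
α₁ + 2α₂ = 0.9252
CA = 0.9252 × 1.61 = 1.49 mmol/kg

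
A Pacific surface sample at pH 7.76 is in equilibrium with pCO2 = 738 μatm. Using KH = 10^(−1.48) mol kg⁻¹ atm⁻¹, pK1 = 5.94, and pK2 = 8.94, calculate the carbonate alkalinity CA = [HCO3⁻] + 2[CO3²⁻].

CA = 1.83 mmol/kg

[CO2*] = KH · pCO2 = 10^(−1.48) × 738×10^-6 = 2.444×10^-5 mol/kg
α₀ = 1/(1 + K1/[H⁺] + K1K2/[H⁺]²) = 1/(1 + 10^+1.82 + 10^+0.64) = 0.01400
DIC = [CO2*]/α₀ = 2.444×10^-5 / 0.01400 = 1.746 mmol/kg
CA = (α₁ + 2α₂)·DIC = (0.9249 + 2×0.06111) × 1.746 = 1.83 mmol/kg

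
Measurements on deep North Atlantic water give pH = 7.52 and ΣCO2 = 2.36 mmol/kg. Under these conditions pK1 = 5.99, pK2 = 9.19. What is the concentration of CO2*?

α₀ = 1 / (1 + K1/[H⁺] + K1K2/[H⁺]²) = 1 / (1 + 10^+1.53 + 10^-0.14)
   = 1 / (1 + 33.884 + 0.72444) = 1/35.609 = 0.02808
[CO2*] = α₀ × DIC = 0.02808 × 2.36 = 0.0663 mmol/kg

[CO2*] = 0.0663 mmol/kg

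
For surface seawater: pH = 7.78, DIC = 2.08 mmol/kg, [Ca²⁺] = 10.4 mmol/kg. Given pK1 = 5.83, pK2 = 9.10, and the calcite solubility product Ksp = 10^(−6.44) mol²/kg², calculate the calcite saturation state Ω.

Ω = 2.69

α₂ = 1 / (1 + [H⁺]/K2 + [H⁺]²/(K1K2)) = 1 / (1 + 10^+1.32 + 10^-0.63)
   = 1 / (1 + 20.893 + 0.23442) = 1/22.127 = 0.04519
[CO3²⁻] = α₂ × DIC = 0.04519 × 2.08 = 0.09400 mmol/kg
Ksp = 10^(−6.44) = 3.631×10^-7
Ω = [Ca²⁺][CO3²⁻]/Ksp = (10.4×10^-3)(9.400×10^-5) / 3.631×10^-7 = 2.69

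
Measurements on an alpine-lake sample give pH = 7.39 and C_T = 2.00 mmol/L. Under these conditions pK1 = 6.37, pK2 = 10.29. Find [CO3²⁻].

α₂ = 1 / (1 + [H⁺]/K2 + [H⁺]²/(K1K2)) = 1 / (1 + 10^+2.90 + 10^+1.88)
   = 1 / (1 + 794.33 + 75.858) = 1/871.19 = 0.001148
[CO3²⁻] = α₂ × DIC = 0.001148 × 2.00 = 0.00230 mmol/L = 2.30 μmol/L

[CO3²⁻] = 2.30 μmol/L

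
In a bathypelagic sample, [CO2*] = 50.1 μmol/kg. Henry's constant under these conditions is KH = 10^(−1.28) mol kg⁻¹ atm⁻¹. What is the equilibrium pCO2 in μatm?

KH = 10^(−1.28) = 5.248×10^-2 mol kg⁻¹ atm⁻¹
pCO2 = [CO2*]/KH = 50.1×10^-6 / 5.248×10^-2 = 9.55×10^-4 atm = 955 μatm

pCO2 = 955 μatm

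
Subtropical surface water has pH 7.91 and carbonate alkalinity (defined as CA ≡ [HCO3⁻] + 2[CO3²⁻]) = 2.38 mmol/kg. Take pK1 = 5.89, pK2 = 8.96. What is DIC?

CA = [HCO3⁻] + 2[CO3²⁻] = (α₁ + 2α₂)·DIC
At pH 7.91: [H⁺]/K1 = 10^-2.02 = 0.0095499, K2/[H⁺] = 10^-1.05 = 0.089125
α₁ = 1/(1 + 0.0095499 + 0.089125) = 1/1.0987 = 0.9102; α₂ = α₁·K2/[H⁺] = 0.08112
α₁ + 2α₂ = 1.0724
DIC = CA / (α₁ + 2α₂) = 2.38 / 1.0724 = 2.22 mmol/kg

DIC = 2.22 mmol/kg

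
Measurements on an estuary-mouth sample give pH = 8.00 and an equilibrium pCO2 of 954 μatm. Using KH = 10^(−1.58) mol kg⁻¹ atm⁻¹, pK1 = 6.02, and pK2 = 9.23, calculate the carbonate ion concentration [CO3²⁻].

[CO3²⁻] = 0.141 mmol/kg

[CO2*] = KH · pCO2 = 10^(−1.58) × 954×10^-6 = 2.509×10^-5 mol/kg
α₀ = 1/(1 + K1/[H⁺] + K1K2/[H⁺]²) = 1/(1 + 10^+1.98 + 10^+0.75) = 0.009792
DIC = [CO2*]/α₀ = 2.509×10^-5 / 0.009792 = 2.563 mmol/kg
[CO3²⁻] = α₂·DIC; α₂ = 0.05507, so [CO3²⁻] = 0.05507 × 2.563 = 0.141 mmol/kg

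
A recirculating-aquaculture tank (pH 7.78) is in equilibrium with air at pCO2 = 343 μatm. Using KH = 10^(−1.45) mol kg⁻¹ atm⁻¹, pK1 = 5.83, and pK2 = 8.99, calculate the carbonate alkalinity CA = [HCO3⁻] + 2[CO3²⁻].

CA = 1.22 mmol/kg

[CO2*] = KH · pCO2 = 10^(−1.45) × 343×10^-6 = 1.217×10^-5 mol/kg
α₀ = 1/(1 + K1/[H⁺] + K1K2/[H⁺]²) = 1/(1 + 10^+1.95 + 10^+0.74) = 0.01046
DIC = [CO2*]/α₀ = 1.217×10^-5 / 0.01046 = 1.164 mmol/kg
CA = (α₁ + 2α₂)·DIC = (0.9321 + 2×0.05747) × 1.164 = 1.22 mmol/kg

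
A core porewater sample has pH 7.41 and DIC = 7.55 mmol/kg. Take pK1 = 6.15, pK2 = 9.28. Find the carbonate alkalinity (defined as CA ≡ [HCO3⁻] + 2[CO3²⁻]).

CA = 7.26 mmol/kg

CA = [HCO3⁻] + 2[CO3²⁻] = (α₁ + 2α₂)·DIC
At pH 7.41: [H⁺]/K1 = 10^-1.26 = 0.054954, K2/[H⁺] = 10^-1.87 = 0.013490
α₁ = 1/(1 + 0.054954 + 0.013490) = 1/1.0684 = 0.9359; α₂ = α₁·K2/[H⁺] = 0.01263
α₁ + 2α₂ = 0.9612
CA = 0.9612 × 7.55 = 7.26 mmol/kg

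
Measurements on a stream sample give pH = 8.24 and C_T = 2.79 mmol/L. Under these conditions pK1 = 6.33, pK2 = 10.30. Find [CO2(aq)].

[CO2*] = 0.0336 mmol/L

α₀ = 1 / (1 + K1/[H⁺] + K1K2/[H⁺]²) = 1 / (1 + 10^+1.91 + 10^-0.15)
   = 1 / (1 + 81.283 + 0.70795) = 1/82.991 = 0.01205
[CO2*] = α₀ × DIC = 0.01205 × 2.79 = 0.0336 mmol/L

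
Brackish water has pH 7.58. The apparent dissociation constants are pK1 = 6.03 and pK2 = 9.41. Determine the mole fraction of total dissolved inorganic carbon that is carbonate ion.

α₂ = 0.0142

α₂ = 1 / (1 + [H⁺]/K2 + [H⁺]²/(K1K2)) = 1 / (1 + 10^+1.83 + 10^+0.28)
   = 1 / (1 + 67.608 + 1.9055) = 1/70.514 = 0.01418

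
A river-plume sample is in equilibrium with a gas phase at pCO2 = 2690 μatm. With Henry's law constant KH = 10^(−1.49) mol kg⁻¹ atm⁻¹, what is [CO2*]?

[CO2*] = 87.0 μmol/kg

KH = 10^(−1.49) = 3.236×10^-2 mol kg⁻¹ atm⁻¹
[CO2*] = KH · pCO2 = 3.236×10^-2 × 2690×10^-6 atm = 8.70×10^-5 mol/kg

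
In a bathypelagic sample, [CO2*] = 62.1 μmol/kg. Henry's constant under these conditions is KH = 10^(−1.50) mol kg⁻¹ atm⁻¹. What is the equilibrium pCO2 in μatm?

pCO2 = 1960 μatm

KH = 10^(−1.50) = 3.162×10^-2 mol kg⁻¹ atm⁻¹
pCO2 = [CO2*]/KH = 62.1×10^-6 / 3.162×10^-2 = 1.96×10^-3 atm = 1960 μatm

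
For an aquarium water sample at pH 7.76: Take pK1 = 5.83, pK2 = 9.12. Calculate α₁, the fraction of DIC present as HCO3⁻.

α₁ = 1 / (1 + [H⁺]/K1 + K2/[H⁺]) = 1 / (1 + 10^-1.93 + 10^-1.36)
   = 1 / (1 + 0.011749 + 0.043652) = 1/1.0554 = 0.9475

α₁ = 0.948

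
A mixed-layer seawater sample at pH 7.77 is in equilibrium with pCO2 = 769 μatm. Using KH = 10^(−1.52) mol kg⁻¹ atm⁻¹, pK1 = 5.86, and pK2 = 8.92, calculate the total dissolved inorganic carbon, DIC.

DIC = 2.04 mmol/kg

[CO2*] = KH · pCO2 = 10^(−1.52) × 769×10^-6 = 2.322×10^-5 mol/kg
α₀ = 1/(1 + K1/[H⁺] + K1K2/[H⁺]²) = 1/(1 + 10^+1.91 + 10^+0.76) = 0.01136
DIC = [CO2*]/α₀ = 2.322×10^-5 / 0.01136 = 2.04 mmol/kg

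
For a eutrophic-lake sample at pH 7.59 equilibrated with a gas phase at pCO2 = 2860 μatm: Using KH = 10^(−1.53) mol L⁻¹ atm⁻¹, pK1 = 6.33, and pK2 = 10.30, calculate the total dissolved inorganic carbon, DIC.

DIC = 1.62 mmol/L

[CO2*] = KH · pCO2 = 10^(−1.53) × 2860×10^-6 = 8.440×10^-5 mol/L
α₀ = 1/(1 + K1/[H⁺] + K1K2/[H⁺]²) = 1/(1 + 10^+1.26 + 10^-1.45) = 0.05200
DIC = [CO2*]/α₀ = 8.440×10^-5 / 0.05200 = 1.62 mmol/L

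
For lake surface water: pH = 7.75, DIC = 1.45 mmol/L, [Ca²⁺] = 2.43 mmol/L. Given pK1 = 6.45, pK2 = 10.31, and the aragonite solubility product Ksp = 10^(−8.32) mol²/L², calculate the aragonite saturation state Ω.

Ω = 1.93

α₂ = 1 / (1 + [H⁺]/K2 + [H⁺]²/(K1K2)) = 1 / (1 + 10^+2.56 + 10^+1.26)
   = 1 / (1 + 363.08 + 18.197) = 1/382.28 = 0.002616
[CO3²⁻] = α₂ × DIC = 0.002616 × 1.45 = 0.003793 mmol/L = 3.793 μmol/L
Ksp = 10^(−8.32) = 4.786×10^-9
Ω = [Ca²⁺][CO3²⁻]/Ksp = (2.43×10^-3)(3.793×10^-6) / 4.786×10^-9 = 1.93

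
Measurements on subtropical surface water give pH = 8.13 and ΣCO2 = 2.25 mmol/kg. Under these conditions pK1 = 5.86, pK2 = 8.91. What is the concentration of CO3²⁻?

α₂ = 1 / (1 + [H⁺]/K2 + [H⁺]²/(K1K2)) = 1 / (1 + 10^+0.78 + 10^-1.49)
   = 1 / (1 + 6.0256 + 0.032359) = 1/7.0580 = 0.1417
[CO3²⁻] = α₂ × DIC = 0.1417 × 2.25 = 0.319 mmol/kg

[CO3²⁻] = 0.319 mmol/kg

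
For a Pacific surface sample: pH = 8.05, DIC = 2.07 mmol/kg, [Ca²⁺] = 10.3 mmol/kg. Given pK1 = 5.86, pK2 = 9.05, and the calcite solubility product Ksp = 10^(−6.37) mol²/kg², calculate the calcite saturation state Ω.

α₂ = 1 / (1 + [H⁺]/K2 + [H⁺]²/(K1K2)) = 1 / (1 + 10^+1.00 + 10^-1.19)
   = 1 / (1 + 10.000 + 0.064565) = 1/11.065 = 0.09038
[CO3²⁻] = α₂ × DIC = 0.09038 × 2.07 = 0.1871 mmol/kg
Ksp = 10^(−6.37) = 4.266×10^-7
Ω = [Ca²⁺][CO3²⁻]/Ksp = (10.3×10^-3)(1.871×10^-4) / 4.266×10^-7 = 4.52

Ω = 4.52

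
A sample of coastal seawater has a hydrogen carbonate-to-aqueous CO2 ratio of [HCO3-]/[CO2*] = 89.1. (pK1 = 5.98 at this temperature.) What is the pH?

From K1 = [H⁺][HCO3-]/[CO2*]:  pH = pK1 + log₁₀([HCO3-]/[CO2*])
log₁₀(89.1) = +1.950
pH = 5.98 + (+1.950) = 7.93

pH = 7.93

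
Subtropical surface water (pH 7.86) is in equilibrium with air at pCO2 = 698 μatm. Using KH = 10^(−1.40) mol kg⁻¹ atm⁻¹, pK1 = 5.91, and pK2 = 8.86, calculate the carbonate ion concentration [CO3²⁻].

[CO3²⁻] = 0.248 mmol/kg

[CO2*] = KH · pCO2 = 10^(−1.40) × 698×10^-6 = 2.779×10^-5 mol/kg
α₀ = 1/(1 + K1/[H⁺] + K1K2/[H⁺]²) = 1/(1 + 10^+1.95 + 10^+0.95) = 0.01010
DIC = [CO2*]/α₀ = 2.779×10^-5 / 0.01010 = 2.752 mmol/kg
[CO3²⁻] = α₂·DIC; α₂ = 0.08999, so [CO3²⁻] = 0.08999 × 2.752 = 0.248 mmol/kg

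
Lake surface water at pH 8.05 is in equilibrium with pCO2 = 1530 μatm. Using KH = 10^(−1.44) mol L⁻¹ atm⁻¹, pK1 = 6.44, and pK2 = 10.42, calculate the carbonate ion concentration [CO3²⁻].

[CO3²⁻] = 9.65 μmol/L

[CO2*] = KH · pCO2 = 10^(−1.44) × 1530×10^-6 = 5.555×10^-5 mol/L
α₀ = 1/(1 + K1/[H⁺] + K1K2/[H⁺]²) = 1/(1 + 10^+1.61 + 10^-0.76) = 0.02386
DIC = [CO2*]/α₀ = 5.555×10^-5 / 0.02386 = 2.328 mmol/L
[CO3²⁻] = α₂·DIC; α₂ = 0.004146, so [CO3²⁻] = 0.004146 × 2.328 = 0.00965 mmol/L = 9.65 μmol/L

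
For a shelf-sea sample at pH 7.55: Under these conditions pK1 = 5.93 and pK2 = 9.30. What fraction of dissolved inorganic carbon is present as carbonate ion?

α₂ = 0.0171

α₂ = 1 / (1 + [H⁺]/K2 + [H⁺]²/(K1K2)) = 1 / (1 + 10^+1.75 + 10^+0.13)
   = 1 / (1 + 56.234 + 1.3490) = 1/58.583 = 0.01707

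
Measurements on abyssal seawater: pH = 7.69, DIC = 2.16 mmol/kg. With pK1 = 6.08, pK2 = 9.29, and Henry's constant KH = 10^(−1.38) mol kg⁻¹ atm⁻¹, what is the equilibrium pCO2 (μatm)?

α₀ = 1 / (1 + K1/[H⁺] + K1K2/[H⁺]²) = 1 / (1 + 10^+1.61 + 10^+0.01)
   = 1 / (1 + 40.738 + 1.0233) = 1/42.761 = 0.02339
[CO2*] = α₀ × DIC = 0.02339 × 2.16 = 0.05051 mmol/kg
pCO2 = [CO2*]/KH = 5.051×10^-5 / 4.169×10^-2 = 1210 μatm

pCO2 = 1210 μatm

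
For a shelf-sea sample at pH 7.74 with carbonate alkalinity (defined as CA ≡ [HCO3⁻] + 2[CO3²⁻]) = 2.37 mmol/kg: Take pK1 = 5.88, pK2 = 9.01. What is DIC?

DIC = 2.28 mmol/kg

CA = [HCO3⁻] + 2[CO3²⁻] = (α₁ + 2α₂)·DIC
At pH 7.74: [H⁺]/K1 = 10^-1.86 = 0.013804, K2/[H⁺] = 10^-1.27 = 0.053703
α₁ = 1/(1 + 0.013804 + 0.053703) = 1/1.0675 = 0.9368; α₂ = α₁·K2/[H⁺] = 0.05031
α₁ + 2α₂ = 1.0374
DIC = CA / (α₁ + 2α₂) = 2.37 / 1.0374 = 2.28 mmol/kg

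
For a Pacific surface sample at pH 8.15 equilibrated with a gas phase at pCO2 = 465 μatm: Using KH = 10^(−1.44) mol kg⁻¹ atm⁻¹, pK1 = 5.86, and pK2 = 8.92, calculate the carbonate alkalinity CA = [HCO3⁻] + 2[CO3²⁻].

[CO2*] = KH · pCO2 = 10^(−1.44) × 465×10^-6 = 1.688×10^-5 mol/kg
α₀ = 1/(1 + K1/[H⁺] + K1K2/[H⁺]²) = 1/(1 + 10^+2.29 + 10^+1.52) = 0.004365
DIC = [CO2*]/α₀ = 1.688×10^-5 / 0.004365 = 3.868 mmol/kg
CA = (α₁ + 2α₂)·DIC = (0.8511 + 2×0.1445) × 3.868 = 4.41 mmol/kg

CA = 4.41 mmol/kg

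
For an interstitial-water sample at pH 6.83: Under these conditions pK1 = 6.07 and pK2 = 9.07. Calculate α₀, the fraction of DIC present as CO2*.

α₀ = 0.147

α₀ = 1 / (1 + K1/[H⁺] + K1K2/[H⁺]²) = 1 / (1 + 10^+0.76 + 10^-1.48)
   = 1 / (1 + 5.7544 + 0.033113) = 1/6.7875 = 0.1473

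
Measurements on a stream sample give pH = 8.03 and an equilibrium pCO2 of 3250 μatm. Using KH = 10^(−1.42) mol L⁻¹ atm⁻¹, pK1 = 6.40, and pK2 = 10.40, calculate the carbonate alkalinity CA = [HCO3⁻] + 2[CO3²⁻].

[CO2*] = KH · pCO2 = 10^(−1.42) × 3250×10^-6 = 1.236×10^-4 mol/L
α₀ = 1/(1 + K1/[H⁺] + K1K2/[H⁺]²) = 1/(1 + 10^+1.63 + 10^-0.74) = 0.02281
DIC = [CO2*]/α₀ = 1.236×10^-4 / 0.02281 = 5.417 mmol/L
CA = (α₁ + 2α₂)·DIC = (0.9730 + 2×0.004151) × 5.417 = 5.32 mmol/L

CA = 5.32 mmol/L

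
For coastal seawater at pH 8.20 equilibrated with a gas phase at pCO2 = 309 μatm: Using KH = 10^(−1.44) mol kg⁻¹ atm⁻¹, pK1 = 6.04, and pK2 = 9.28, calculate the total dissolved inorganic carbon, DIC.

DIC = 1.77 mmol/kg

[CO2*] = KH · pCO2 = 10^(−1.44) × 309×10^-6 = 1.122×10^-5 mol/kg
α₀ = 1/(1 + K1/[H⁺] + K1K2/[H⁺]²) = 1/(1 + 10^+2.16 + 10^+1.08) = 0.006347
DIC = [CO2*]/α₀ = 1.122×10^-5 / 0.006347 = 1.77 mmol/kg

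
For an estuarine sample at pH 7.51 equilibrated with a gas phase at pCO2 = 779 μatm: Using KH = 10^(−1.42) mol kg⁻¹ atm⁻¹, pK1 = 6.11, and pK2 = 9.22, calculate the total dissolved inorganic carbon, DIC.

[CO2*] = KH · pCO2 = 10^(−1.42) × 779×10^-6 = 2.962×10^-5 mol/kg
α₀ = 1/(1 + K1/[H⁺] + K1K2/[H⁺]²) = 1/(1 + 10^+1.40 + 10^-0.31) = 0.03758
DIC = [CO2*]/α₀ = 2.962×10^-5 / 0.03758 = 0.788 mmol/kg

DIC = 0.788 mmol/kg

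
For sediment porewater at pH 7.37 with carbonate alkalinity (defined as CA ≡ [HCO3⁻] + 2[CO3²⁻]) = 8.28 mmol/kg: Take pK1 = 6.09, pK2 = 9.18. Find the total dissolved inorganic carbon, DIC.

CA = [HCO3⁻] + 2[CO3²⁻] = (α₁ + 2α₂)·DIC
At pH 7.37: [H⁺]/K1 = 10^-1.28 = 0.052481, K2/[H⁺] = 10^-1.81 = 0.015488
α₁ = 1/(1 + 0.052481 + 0.015488) = 1/1.0680 = 0.9364; α₂ = α₁·K2/[H⁺] = 0.01450
α₁ + 2α₂ = 0.9654
DIC = CA / (α₁ + 2α₂) = 8.28 / 0.9654 = 8.58 mmol/kg

DIC = 8.58 mmol/kg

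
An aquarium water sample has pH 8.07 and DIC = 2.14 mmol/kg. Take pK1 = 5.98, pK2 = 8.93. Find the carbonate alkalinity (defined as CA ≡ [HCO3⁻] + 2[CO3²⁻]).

CA = 2.38 mmol/kg

CA = [HCO3⁻] + 2[CO3²⁻] = (α₁ + 2α₂)·DIC
At pH 8.07: [H⁺]/K1 = 10^-2.09 = 0.0081283, K2/[H⁺] = 10^-0.86 = 0.13804
α₁ = 1/(1 + 0.0081283 + 0.13804) = 1/1.1462 = 0.8725; α₂ = α₁·K2/[H⁺] = 0.1204
α₁ + 2α₂ = 1.1133
CA = 1.1133 × 2.14 = 2.38 mmol/kg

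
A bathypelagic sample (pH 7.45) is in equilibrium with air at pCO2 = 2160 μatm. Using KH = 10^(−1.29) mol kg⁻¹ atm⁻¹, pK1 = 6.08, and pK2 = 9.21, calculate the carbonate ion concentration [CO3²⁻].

[CO3²⁻] = 0.0451 mmol/kg

[CO2*] = KH · pCO2 = 10^(−1.29) × 2160×10^-6 = 1.108×10^-4 mol/kg
α₀ = 1/(1 + K1/[H⁺] + K1K2/[H⁺]²) = 1/(1 + 10^+1.37 + 10^-0.39) = 0.04024
DIC = [CO2*]/α₀ = 1.108×10^-4 / 0.04024 = 2.753 mmol/kg
[CO3²⁻] = α₂·DIC; α₂ = 0.01639, so [CO3²⁻] = 0.01639 × 2.753 = 0.0451 mmol/kg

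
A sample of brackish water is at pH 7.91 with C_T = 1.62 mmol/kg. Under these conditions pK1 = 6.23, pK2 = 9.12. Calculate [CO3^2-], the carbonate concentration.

[CO3²⁻] = 0.0923 mmol/kg

α₂ = 1 / (1 + [H⁺]/K2 + [H⁺]²/(K1K2)) = 1 / (1 + 10^+1.21 + 10^-0.47)
   = 1 / (1 + 16.218 + 0.33884) = 1/17.557 = 0.05696
[CO3²⁻] = α₂ × DIC = 0.05696 × 1.62 = 0.0923 mmol/kg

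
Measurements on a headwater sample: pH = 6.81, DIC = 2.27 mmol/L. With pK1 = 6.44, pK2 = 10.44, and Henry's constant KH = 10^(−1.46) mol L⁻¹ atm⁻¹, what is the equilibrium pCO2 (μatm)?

α₀ = 1 / (1 + K1/[H⁺] + K1K2/[H⁺]²) = 1 / (1 + 10^+0.37 + 10^-3.26)
   = 1 / (1 + 2.3442 + 0.00054954) = 1/3.3448 = 0.2990
[CO2*] = α₀ × DIC = 0.2990 × 2.27 = 0.6787 mmol/L
pCO2 = [CO2*]/KH = 6.787×10^-4 / 3.467×10^-2 = 1.96×10^4 μatm

pCO2 = 1.96×10^4 μatm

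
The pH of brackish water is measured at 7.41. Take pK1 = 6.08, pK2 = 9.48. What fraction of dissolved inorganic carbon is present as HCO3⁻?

α₁ = 0.948

α₁ = 1 / (1 + [H⁺]/K1 + K2/[H⁺]) = 1 / (1 + 10^-1.33 + 10^-2.07)
   = 1 / (1 + 0.046774 + 0.0085114) = 1/1.0553 = 0.9476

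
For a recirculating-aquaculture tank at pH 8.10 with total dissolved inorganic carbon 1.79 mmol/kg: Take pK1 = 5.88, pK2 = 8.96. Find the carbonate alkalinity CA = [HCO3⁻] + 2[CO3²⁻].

CA = [HCO3⁻] + 2[CO3²⁻] = (α₁ + 2α₂)·DIC
At pH 8.10: [H⁺]/K1 = 10^-2.22 = 0.0060256, K2/[H⁺] = 10^-0.86 = 0.13804
α₁ = 1/(1 + 0.0060256 + 0.13804) = 1/1.1441 = 0.8741; α₂ = α₁·K2/[H⁺] = 0.1207
α₁ + 2α₂ = 1.1154
CA = 1.1154 × 1.79 = 2.00 mmol/kg

CA = 2.00 mmol/kg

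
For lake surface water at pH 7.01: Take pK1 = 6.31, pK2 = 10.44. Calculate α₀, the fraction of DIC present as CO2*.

α₀ = 0.166

α₀ = 1 / (1 + K1/[H⁺] + K1K2/[H⁺]²) = 1 / (1 + 10^+0.70 + 10^-2.73)
   = 1 / (1 + 5.0119 + 0.0018621) = 1/6.0137 = 0.1663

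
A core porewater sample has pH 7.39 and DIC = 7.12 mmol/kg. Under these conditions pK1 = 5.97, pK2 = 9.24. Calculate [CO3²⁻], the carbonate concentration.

[CO3²⁻] = 0.0956 mmol/kg

α₂ = 1 / (1 + [H⁺]/K2 + [H⁺]²/(K1K2)) = 1 / (1 + 10^+1.85 + 10^+0.43)
   = 1 / (1 + 70.795 + 2.6915) = 1/74.486 = 0.01343
[CO3²⁻] = α₂ × DIC = 0.01343 × 7.12 = 0.0956 mmol/kg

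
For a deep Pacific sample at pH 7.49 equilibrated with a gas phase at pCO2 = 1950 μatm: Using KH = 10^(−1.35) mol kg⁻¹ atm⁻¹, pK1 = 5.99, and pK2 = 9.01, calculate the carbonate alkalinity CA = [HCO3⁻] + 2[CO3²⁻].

[CO2*] = KH · pCO2 = 10^(−1.35) × 1950×10^-6 = 8.710×10^-5 mol/kg
α₀ = 1/(1 + K1/[H⁺] + K1K2/[H⁺]²) = 1/(1 + 10^+1.50 + 10^-0.02) = 0.02978
DIC = [CO2*]/α₀ = 8.710×10^-5 / 0.02978 = 2.925 mmol/kg
CA = (α₁ + 2α₂)·DIC = (0.9418 + 2×0.02844) × 2.925 = 2.92 mmol/kg

CA = 2.92 mmol/kg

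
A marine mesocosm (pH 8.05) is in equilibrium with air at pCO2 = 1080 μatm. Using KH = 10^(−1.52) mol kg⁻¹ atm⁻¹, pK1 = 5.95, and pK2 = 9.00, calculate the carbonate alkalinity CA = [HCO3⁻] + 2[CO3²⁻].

CA = 5.03 mmol/kg

[CO2*] = KH · pCO2 = 10^(−1.52) × 1080×10^-6 = 3.262×10^-5 mol/kg
α₀ = 1/(1 + K1/[H⁺] + K1K2/[H⁺]²) = 1/(1 + 10^+2.10 + 10^+1.15) = 0.007091
DIC = [CO2*]/α₀ = 3.262×10^-5 / 0.007091 = 4.599 mmol/kg
CA = (α₁ + 2α₂)·DIC = (0.8927 + 2×0.1002) × 4.599 = 5.03 mmol/kg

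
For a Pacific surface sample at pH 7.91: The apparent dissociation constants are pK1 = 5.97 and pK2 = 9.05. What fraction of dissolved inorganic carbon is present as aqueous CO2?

α₀ = 1 / (1 + K1/[H⁺] + K1K2/[H⁺]²) = 1 / (1 + 10^+1.94 + 10^+0.80)
   = 1 / (1 + 87.096 + 6.3096) = 1/94.406 = 0.01059

α₀ = 0.0106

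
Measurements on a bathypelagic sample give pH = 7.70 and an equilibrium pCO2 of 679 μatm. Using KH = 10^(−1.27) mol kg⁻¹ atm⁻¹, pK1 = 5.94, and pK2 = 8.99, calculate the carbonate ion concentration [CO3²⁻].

[CO2*] = KH · pCO2 = 10^(−1.27) × 679×10^-6 = 3.646×10^-5 mol/kg
α₀ = 1/(1 + K1/[H⁺] + K1K2/[H⁺]²) = 1/(1 + 10^+1.76 + 10^+0.47) = 0.01626
DIC = [CO2*]/α₀ = 3.646×10^-5 / 0.01626 = 2.242 mmol/kg
[CO3²⁻] = α₂·DIC; α₂ = 0.04799, so [CO3²⁻] = 0.04799 × 2.242 = 0.108 mmol/kg

[CO3²⁻] = 0.108 mmol/kg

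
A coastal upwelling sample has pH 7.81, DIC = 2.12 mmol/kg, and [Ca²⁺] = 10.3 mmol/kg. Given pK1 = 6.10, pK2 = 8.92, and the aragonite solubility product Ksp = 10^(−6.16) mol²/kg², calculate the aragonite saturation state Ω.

Ω = 2.23

α₂ = 1 / (1 + [H⁺]/K2 + [H⁺]²/(K1K2)) = 1 / (1 + 10^+1.11 + 10^-0.60)
   = 1 / (1 + 12.882 + 0.25119) = 1/14.134 = 0.07075
[CO3²⁻] = α₂ × DIC = 0.07075 × 2.12 = 0.1500 mmol/kg
Ksp = 10^(−6.16) = 6.918×10^-7
Ω = [Ca²⁺][CO3²⁻]/Ksp = (10.3×10^-3)(1.500×10^-4) / 6.918×10^-7 = 2.23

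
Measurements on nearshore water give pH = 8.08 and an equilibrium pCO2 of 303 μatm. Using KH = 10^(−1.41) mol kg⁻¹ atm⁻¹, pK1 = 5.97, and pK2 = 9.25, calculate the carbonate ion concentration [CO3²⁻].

[CO2*] = KH · pCO2 = 10^(−1.41) × 303×10^-6 = 1.179×10^-5 mol/kg
α₀ = 1/(1 + K1/[H⁺] + K1K2/[H⁺]²) = 1/(1 + 10^+2.11 + 10^+0.94) = 0.007218
DIC = [CO2*]/α₀ = 1.179×10^-5 / 0.007218 = 1.633 mmol/kg
[CO3²⁻] = α₂·DIC; α₂ = 0.06287, so [CO3²⁻] = 0.06287 × 1.633 = 0.103 mmol/kg

[CO3²⁻] = 0.103 mmol/kg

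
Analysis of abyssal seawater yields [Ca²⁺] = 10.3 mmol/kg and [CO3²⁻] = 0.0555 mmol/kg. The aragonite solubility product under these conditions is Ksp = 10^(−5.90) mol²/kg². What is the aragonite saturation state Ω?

Ksp = 10^(−5.90) = 1.259×10^-6
Ω = [Ca²⁺][CO3²⁻]/Ksp = (10.3×10^-3)(0.0555×10^-3) / 1.259×10^-6 = 0.454

Ω = 0.454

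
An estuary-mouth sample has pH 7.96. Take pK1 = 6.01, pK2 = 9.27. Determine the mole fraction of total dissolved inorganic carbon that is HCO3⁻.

α₁ = 0.943

α₁ = 1 / (1 + [H⁺]/K1 + K2/[H⁺]) = 1 / (1 + 10^-1.95 + 10^-1.31)
   = 1 / (1 + 0.011220 + 0.048978) = 1/1.0602 = 0.9432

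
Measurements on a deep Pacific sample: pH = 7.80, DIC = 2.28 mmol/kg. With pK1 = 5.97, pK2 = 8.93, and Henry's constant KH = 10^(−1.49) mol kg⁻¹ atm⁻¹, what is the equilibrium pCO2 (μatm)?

α₀ = 1 / (1 + K1/[H⁺] + K1K2/[H⁺]²) = 1 / (1 + 10^+1.83 + 10^+0.70)
   = 1 / (1 + 67.608 + 5.0119) = 1/73.620 = 0.01358
[CO2*] = α₀ × DIC = 0.01358 × 2.28 = 0.03097 mmol/kg
pCO2 = [CO2*]/KH = 3.097×10^-5 / 3.236×10^-2 = 957 μatm

pCO2 = 957 μatm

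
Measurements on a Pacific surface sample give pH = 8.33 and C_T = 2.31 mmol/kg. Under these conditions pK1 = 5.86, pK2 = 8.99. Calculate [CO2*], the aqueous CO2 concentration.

α₀ = 1 / (1 + K1/[H⁺] + K1K2/[H⁺]²) = 1 / (1 + 10^+2.47 + 10^+1.81)
   = 1 / (1 + 295.12 + 64.565) = 1/360.69 = 0.002772
[CO2*] = α₀ × DIC = 0.002772 × 2.31 = 0.00640 mmol/kg = 6.40 μmol/kg

[CO2*] = 6.40 μmol/kg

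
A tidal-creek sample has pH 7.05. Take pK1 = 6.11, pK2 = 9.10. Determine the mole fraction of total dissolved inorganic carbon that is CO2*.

α₀ = 0.102

α₀ = 1 / (1 + K1/[H⁺] + K1K2/[H⁺]²) = 1 / (1 + 10^+0.94 + 10^-1.11)
   = 1 / (1 + 8.7096 + 0.077625) = 1/9.7873 = 0.1022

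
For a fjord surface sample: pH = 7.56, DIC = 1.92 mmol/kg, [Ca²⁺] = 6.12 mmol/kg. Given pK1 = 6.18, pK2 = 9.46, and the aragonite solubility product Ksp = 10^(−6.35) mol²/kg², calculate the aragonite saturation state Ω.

α₂ = 1 / (1 + [H⁺]/K2 + [H⁺]²/(K1K2)) = 1 / (1 + 10^+1.90 + 10^+0.52)
   = 1 / (1 + 79.433 + 3.3113) = 1/83.744 = 0.01194
[CO3²⁻] = α₂ × DIC = 0.01194 × 1.92 = 0.02293 mmol/kg
Ksp = 10^(−6.35) = 4.467×10^-7
Ω = [Ca²⁺][CO3²⁻]/Ksp = (6.12×10^-3)(2.293×10^-5) / 4.467×10^-7 = 0.314

Ω = 0.314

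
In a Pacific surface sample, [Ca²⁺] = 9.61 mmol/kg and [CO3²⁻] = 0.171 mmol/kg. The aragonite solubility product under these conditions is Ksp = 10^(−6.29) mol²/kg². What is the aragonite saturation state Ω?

Ksp = 10^(−6.29) = 5.129×10^-7
Ω = [Ca²⁺][CO3²⁻]/Ksp = (9.61×10^-3)(0.171×10^-3) / 5.129×10^-7 = 3.20

Ω = 3.20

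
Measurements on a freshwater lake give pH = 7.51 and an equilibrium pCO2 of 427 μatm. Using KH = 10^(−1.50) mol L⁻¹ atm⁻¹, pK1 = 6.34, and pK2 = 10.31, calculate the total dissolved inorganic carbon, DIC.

[CO2*] = KH · pCO2 = 10^(−1.50) × 427×10^-6 = 1.350×10^-5 mol/L
α₀ = 1/(1 + K1/[H⁺] + K1K2/[H⁺]²) = 1/(1 + 10^+1.17 + 10^-1.63) = 0.06323
DIC = [CO2*]/α₀ = 1.350×10^-5 / 0.06323 = 0.214 mmol/L

DIC = 0.214 mmol/L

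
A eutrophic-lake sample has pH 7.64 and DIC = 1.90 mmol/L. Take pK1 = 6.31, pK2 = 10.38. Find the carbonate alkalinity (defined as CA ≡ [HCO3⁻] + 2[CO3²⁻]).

CA = [HCO3⁻] + 2[CO3²⁻] = (α₁ + 2α₂)·DIC
At pH 7.64: [H⁺]/K1 = 10^-1.33 = 0.046774, K2/[H⁺] = 10^-2.74 = 0.0018197
α₁ = 1/(1 + 0.046774 + 0.0018197) = 1/1.0486 = 0.9537; α₂ = α₁·K2/[H⁺] = 0.001735
α₁ + 2α₂ = 0.9571
CA = 0.9571 × 1.90 = 1.82 mmol/L

CA = 1.82 mmol/L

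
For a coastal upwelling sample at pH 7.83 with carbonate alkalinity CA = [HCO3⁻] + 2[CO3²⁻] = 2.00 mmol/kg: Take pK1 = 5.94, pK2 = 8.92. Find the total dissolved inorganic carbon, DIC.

DIC = 1.88 mmol/kg

CA = [HCO3⁻] + 2[CO3²⁻] = (α₁ + 2α₂)·DIC
At pH 7.83: [H⁺]/K1 = 10^-1.89 = 0.012882, K2/[H⁺] = 10^-1.09 = 0.081283
α₁ = 1/(1 + 0.012882 + 0.081283) = 1/1.0942 = 0.9139; α₂ = α₁·K2/[H⁺] = 0.07429
α₁ + 2α₂ = 1.0625
DIC = CA / (α₁ + 2α₂) = 2.00 / 1.0625 = 1.88 mmol/kg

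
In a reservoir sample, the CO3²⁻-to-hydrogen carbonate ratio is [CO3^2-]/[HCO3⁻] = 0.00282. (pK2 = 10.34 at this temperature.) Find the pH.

pH = 7.79

From K2 = [H⁺][CO3^2-]/[HCO3⁻]:  pH = pK2 + log₁₀([CO3^2-]/[HCO3⁻])
log₁₀(0.00282) = -2.550
pH = 10.34 + (-2.550) = 7.79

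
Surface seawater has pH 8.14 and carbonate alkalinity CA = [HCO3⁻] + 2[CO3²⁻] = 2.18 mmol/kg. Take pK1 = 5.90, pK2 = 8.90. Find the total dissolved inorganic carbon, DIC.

CA = [HCO3⁻] + 2[CO3²⁻] = (α₁ + 2α₂)·DIC
At pH 8.14: [H⁺]/K1 = 10^-2.24 = 0.0057544, K2/[H⁺] = 10^-0.76 = 0.17378
α₁ = 1/(1 + 0.0057544 + 0.17378) = 1/1.1795 = 0.8478; α₂ = α₁·K2/[H⁺] = 0.1473
α₁ + 2α₂ = 1.1425
DIC = CA / (α₁ + 2α₂) = 2.18 / 1.1425 = 1.91 mmol/kg

DIC = 1.91 mmol/kg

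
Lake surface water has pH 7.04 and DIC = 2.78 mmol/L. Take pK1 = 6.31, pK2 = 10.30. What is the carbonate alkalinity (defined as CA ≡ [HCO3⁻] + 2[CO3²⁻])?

CA = 2.35 mmol/L

CA = [HCO3⁻] + 2[CO3²⁻] = (α₁ + 2α₂)·DIC
At pH 7.04: [H⁺]/K1 = 10^-0.73 = 0.18621, K2/[H⁺] = 10^-3.26 = 0.00054954
α₁ = 1/(1 + 0.18621 + 0.00054954) = 1/1.1868 = 0.8426; α₂ = α₁·K2/[H⁺] = 0.0004631
α₁ + 2α₂ = 0.8436
CA = 0.8436 × 2.78 = 2.35 mmol/L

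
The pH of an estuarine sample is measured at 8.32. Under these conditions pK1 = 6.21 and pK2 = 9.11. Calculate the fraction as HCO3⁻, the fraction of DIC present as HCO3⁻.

α₁ = 0.855

α₁ = 1 / (1 + [H⁺]/K1 + K2/[H⁺]) = 1 / (1 + 10^-2.11 + 10^-0.79)
   = 1 / (1 + 0.0077625 + 0.16218) = 1/1.1699 = 0.8547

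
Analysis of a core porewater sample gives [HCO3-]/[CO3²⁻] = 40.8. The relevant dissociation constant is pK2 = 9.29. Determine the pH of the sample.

pH = 7.68

From K2 = [H⁺][CO3²⁻]/[HCO3-]:  pH = pK2 − log₁₀([HCO3-]/[CO3²⁻])
log₁₀(40.8) = +1.611
pH = 9.29 − (+1.611) = 7.68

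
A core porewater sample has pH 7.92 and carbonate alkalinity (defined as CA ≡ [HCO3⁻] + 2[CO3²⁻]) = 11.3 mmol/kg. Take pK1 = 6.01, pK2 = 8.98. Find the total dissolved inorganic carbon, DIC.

CA = [HCO3⁻] + 2[CO3²⁻] = (α₁ + 2α₂)·DIC
At pH 7.92: [H⁺]/K1 = 10^-1.91 = 0.012303, K2/[H⁺] = 10^-1.06 = 0.087096
α₁ = 1/(1 + 0.012303 + 0.087096) = 1/1.0994 = 0.9096; α₂ = α₁·K2/[H⁺] = 0.07922
α₁ + 2α₂ = 1.0680
DIC = CA / (α₁ + 2α₂) = 11.3 / 1.0680 = 10.6 mmol/kg

DIC = 10.6 mmol/kg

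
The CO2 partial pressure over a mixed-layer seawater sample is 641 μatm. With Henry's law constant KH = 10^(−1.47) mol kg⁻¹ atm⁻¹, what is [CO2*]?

KH = 10^(−1.47) = 3.388×10^-2 mol kg⁻¹ atm⁻¹
[CO2*] = KH · pCO2 = 3.388×10^-2 × 641×10^-6 atm = 2.17×10^-5 mol/kg

[CO2*] = 21.7 μmol/kg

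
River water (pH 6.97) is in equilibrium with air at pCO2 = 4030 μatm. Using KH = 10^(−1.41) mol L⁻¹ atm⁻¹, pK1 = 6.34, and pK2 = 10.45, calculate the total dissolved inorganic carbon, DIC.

[CO2*] = KH · pCO2 = 10^(−1.41) × 4030×10^-6 = 1.568×10^-4 mol/L
α₀ = 1/(1 + K1/[H⁺] + K1K2/[H⁺]²) = 1/(1 + 10^+0.63 + 10^-2.85) = 0.1899
DIC = [CO2*]/α₀ = 1.568×10^-4 / 0.1899 = 0.826 mmol/L

DIC = 0.826 mmol/L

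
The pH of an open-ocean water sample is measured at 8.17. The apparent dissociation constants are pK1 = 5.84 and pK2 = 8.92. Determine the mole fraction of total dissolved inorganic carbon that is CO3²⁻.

α₂ = 1 / (1 + [H⁺]/K2 + [H⁺]²/(K1K2)) = 1 / (1 + 10^+0.75 + 10^-1.58)
   = 1 / (1 + 5.6234 + 0.026303) = 1/6.6497 = 0.1504

α₂ = 0.150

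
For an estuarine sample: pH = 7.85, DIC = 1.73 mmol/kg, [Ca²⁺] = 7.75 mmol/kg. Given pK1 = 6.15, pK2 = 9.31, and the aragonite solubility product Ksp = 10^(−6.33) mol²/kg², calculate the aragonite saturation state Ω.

Ω = 0.942

α₂ = 1 / (1 + [H⁺]/K2 + [H⁺]²/(K1K2)) = 1 / (1 + 10^+1.46 + 10^-0.24)
   = 1 / (1 + 28.840 + 0.57544) = 1/30.416 = 0.03288
[CO3²⁻] = α₂ × DIC = 0.03288 × 1.73 = 0.05688 mmol/kg
Ksp = 10^(−6.33) = 4.677×10^-7
Ω = [Ca²⁺][CO3²⁻]/Ksp = (7.75×10^-3)(5.688×10^-5) / 4.677×10^-7 = 0.942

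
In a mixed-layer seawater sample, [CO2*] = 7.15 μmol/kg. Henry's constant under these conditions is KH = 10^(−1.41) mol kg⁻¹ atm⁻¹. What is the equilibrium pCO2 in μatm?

KH = 10^(−1.41) = 3.890×10^-2 mol kg⁻¹ atm⁻¹
pCO2 = [CO2*]/KH = 7.15×10^-6 / 3.890×10^-2 = 1.84×10^-4 atm = 184 μatm

pCO2 = 184 μatm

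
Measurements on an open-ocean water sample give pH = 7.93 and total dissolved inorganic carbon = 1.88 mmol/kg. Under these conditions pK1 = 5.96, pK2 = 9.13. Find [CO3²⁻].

α₂ = 1 / (1 + [H⁺]/K2 + [H⁺]²/(K1K2)) = 1 / (1 + 10^+1.20 + 10^-0.77)
   = 1 / (1 + 15.849 + 0.16982) = 1/17.019 = 0.05876
[CO3²⁻] = α₂ × DIC = 0.05876 × 1.88 = 0.110 mmol/kg

[CO3²⁻] = 0.110 mmol/kg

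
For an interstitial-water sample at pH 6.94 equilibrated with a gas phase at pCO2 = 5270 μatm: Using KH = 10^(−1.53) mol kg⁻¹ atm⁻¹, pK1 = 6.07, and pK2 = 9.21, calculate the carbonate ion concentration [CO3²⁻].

[CO2*] = KH · pCO2 = 10^(−1.53) × 5270×10^-6 = 1.555×10^-4 mol/kg
α₀ = 1/(1 + K1/[H⁺] + K1K2/[H⁺]²) = 1/(1 + 10^+0.87 + 10^-1.40) = 0.1183
DIC = [CO2*]/α₀ = 1.555×10^-4 / 0.1183 = 1.315 mmol/kg
[CO3²⁻] = α₂·DIC; α₂ = 0.004710, so [CO3²⁻] = 0.004710 × 1.315 = 0.00619 mmol/kg = 6.19 μmol/kg

[CO3²⁻] = 6.19 μmol/kg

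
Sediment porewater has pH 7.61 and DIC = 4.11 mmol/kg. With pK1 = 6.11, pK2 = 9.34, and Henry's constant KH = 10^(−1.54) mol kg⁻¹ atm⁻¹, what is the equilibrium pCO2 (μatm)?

α₀ = 1 / (1 + K1/[H⁺] + K1K2/[H⁺]²) = 1 / (1 + 10^+1.50 + 10^-0.23)
   = 1 / (1 + 31.623 + 0.58884) = 1/33.212 = 0.03011
[CO2*] = α₀ × DIC = 0.03011 × 4.11 = 0.1238 mmol/kg
pCO2 = [CO2*]/KH = 1.238×10^-4 / 2.884×10^-2 = 4290 μatm

pCO2 = 4290 μatm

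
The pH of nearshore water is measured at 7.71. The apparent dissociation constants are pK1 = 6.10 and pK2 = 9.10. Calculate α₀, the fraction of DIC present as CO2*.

α₀ = 0.0230

α₀ = 1 / (1 + K1/[H⁺] + K1K2/[H⁺]²) = 1 / (1 + 10^+1.61 + 10^+0.22)
   = 1 / (1 + 40.738 + 1.6596) = 1/43.398 = 0.02304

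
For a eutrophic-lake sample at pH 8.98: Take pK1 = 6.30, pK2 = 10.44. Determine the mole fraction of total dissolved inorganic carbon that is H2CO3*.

α₀ = 0.00202

α₀ = 1 / (1 + K1/[H⁺] + K1K2/[H⁺]²) = 1 / (1 + 10^+2.68 + 10^+1.22)
   = 1 / (1 + 478.63 + 16.596) = 1/496.23 = 0.002015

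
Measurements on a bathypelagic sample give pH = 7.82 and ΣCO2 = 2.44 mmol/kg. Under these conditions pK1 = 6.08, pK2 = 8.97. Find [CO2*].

[CO2*] = 0.0408 mmol/kg

α₀ = 1 / (1 + K1/[H⁺] + K1K2/[H⁺]²) = 1 / (1 + 10^+1.74 + 10^+0.59)
   = 1 / (1 + 54.954 + 3.8905) = 1/59.845 = 0.01671
[CO2*] = α₀ × DIC = 0.01671 × 2.44 = 0.0408 mmol/kg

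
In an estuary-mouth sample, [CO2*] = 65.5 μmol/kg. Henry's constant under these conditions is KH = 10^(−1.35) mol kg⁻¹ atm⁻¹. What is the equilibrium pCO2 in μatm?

KH = 10^(−1.35) = 4.467×10^-2 mol kg⁻¹ atm⁻¹
pCO2 = [CO2*]/KH = 65.5×10^-6 / 4.467×10^-2 = 1.47×10^-3 atm = 1470 μatm

pCO2 = 1470 μatm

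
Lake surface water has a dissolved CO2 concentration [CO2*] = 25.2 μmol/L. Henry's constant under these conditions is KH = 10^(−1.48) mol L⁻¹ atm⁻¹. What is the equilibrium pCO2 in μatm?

KH = 10^(−1.48) = 3.311×10^-2 mol L⁻¹ atm⁻¹
pCO2 = [CO2*]/KH = 25.2×10^-6 / 3.311×10^-2 = 7.61×10^-4 atm = 761 μatm

pCO2 = 761 μatm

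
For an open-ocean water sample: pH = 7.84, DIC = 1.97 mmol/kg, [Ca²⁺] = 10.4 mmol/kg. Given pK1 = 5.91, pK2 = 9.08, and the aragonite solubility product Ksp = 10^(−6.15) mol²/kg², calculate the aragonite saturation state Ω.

α₂ = 1 / (1 + [H⁺]/K2 + [H⁺]²/(K1K2)) = 1 / (1 + 10^+1.24 + 10^-0.69)
   = 1 / (1 + 17.378 + 0.20417) = 1/18.582 = 0.05381
[CO3²⁻] = α₂ × DIC = 0.05381 × 1.97 = 0.1060 mmol/kg
Ksp = 10^(−6.15) = 7.079×10^-7
Ω = [Ca²⁺][CO3²⁻]/Ksp = (10.4×10^-3)(1.060×10^-4) / 7.079×10^-7 = 1.56

Ω = 1.56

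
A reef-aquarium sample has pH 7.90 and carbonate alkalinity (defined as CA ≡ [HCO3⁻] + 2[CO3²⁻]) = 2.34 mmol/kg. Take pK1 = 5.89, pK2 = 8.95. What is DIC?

DIC = 2.18 mmol/kg

CA = [HCO3⁻] + 2[CO3²⁻] = (α₁ + 2α₂)·DIC
At pH 7.90: [H⁺]/K1 = 10^-2.01 = 0.0097724, K2/[H⁺] = 10^-1.05 = 0.089125
α₁ = 1/(1 + 0.0097724 + 0.089125) = 1/1.0989 = 0.9100; α₂ = α₁·K2/[H⁺] = 0.08110
α₁ + 2α₂ = 1.0722
DIC = CA / (α₁ + 2α₂) = 2.34 / 1.0722 = 2.18 mmol/kg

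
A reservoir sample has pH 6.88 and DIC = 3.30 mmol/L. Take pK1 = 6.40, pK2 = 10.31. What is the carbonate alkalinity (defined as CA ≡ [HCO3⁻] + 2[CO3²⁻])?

CA = 2.48 mmol/L

CA = [HCO3⁻] + 2[CO3²⁻] = (α₁ + 2α₂)·DIC
At pH 6.88: [H⁺]/K1 = 10^-0.48 = 0.33113, K2/[H⁺] = 10^-3.43 = 0.00037154
α₁ = 1/(1 + 0.33113 + 0.00037154) = 1/1.3315 = 0.7510; α₂ = α₁·K2/[H⁺] = 0.0002790
α₁ + 2α₂ = 0.7516
CA = 0.7516 × 3.30 = 2.48 mmol/L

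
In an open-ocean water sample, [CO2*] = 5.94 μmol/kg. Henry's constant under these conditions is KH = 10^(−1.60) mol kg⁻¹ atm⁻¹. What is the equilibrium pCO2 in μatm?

KH = 10^(−1.60) = 2.512×10^-2 mol kg⁻¹ atm⁻¹
pCO2 = [CO2*]/KH = 5.94×10^-6 / 2.512×10^-2 = 2.36×10^-4 atm = 236 μatm

pCO2 = 236 μatm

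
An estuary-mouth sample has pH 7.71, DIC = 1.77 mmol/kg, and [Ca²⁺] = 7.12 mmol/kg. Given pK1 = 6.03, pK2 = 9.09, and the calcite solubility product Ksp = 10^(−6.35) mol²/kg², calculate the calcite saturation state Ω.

α₂ = 1 / (1 + [H⁺]/K2 + [H⁺]²/(K1K2)) = 1 / (1 + 10^+1.38 + 10^-0.30)
   = 1 / (1 + 23.988 + 0.50119) = 1/25.490 = 0.03923
[CO3²⁻] = α₂ × DIC = 0.03923 × 1.77 = 0.06944 mmol/kg
Ksp = 10^(−6.35) = 4.467×10^-7
Ω = [Ca²⁺][CO3²⁻]/Ksp = (7.12×10^-3)(6.944×10^-5) / 4.467×10^-7 = 1.11

Ω = 1.11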